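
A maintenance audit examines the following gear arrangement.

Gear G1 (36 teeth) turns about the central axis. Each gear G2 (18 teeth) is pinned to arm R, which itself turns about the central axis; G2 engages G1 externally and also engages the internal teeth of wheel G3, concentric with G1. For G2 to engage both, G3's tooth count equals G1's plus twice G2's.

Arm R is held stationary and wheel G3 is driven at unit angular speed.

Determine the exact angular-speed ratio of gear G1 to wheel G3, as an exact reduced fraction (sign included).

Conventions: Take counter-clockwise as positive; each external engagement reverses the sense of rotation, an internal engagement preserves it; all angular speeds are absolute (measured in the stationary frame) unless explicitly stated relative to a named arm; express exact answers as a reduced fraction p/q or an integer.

-2

class = planetary set [G3 = 36+2·18 = 72; Willis about the carrier]
ring teeth: 36 + 2·18 = 72
36(ω_sun−ω_arm) = −72(ω_ring−ω_arm),  ω_arm = 0, ω_ring = 1
ω_sun = 0 − (72/36)(1−0) = -2
ω_out/ω_in = -2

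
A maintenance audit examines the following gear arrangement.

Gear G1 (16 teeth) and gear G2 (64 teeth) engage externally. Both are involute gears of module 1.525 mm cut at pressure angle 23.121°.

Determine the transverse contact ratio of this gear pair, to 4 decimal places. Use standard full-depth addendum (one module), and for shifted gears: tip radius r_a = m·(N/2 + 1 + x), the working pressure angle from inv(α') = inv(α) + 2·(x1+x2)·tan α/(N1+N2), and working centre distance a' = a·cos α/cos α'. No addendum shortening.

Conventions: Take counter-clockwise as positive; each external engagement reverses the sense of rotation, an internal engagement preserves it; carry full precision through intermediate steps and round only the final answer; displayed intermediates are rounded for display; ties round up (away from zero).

class = single-mesh tooth geometry [involute pair 16T × 64T, m = 1.525]
base radii: r_b1 = 11.220067, r_b2 = 44.880269
tip radii: r_a1 = 13.725000, r_a2 = 50.325000
no profile shift: α' = α, a' = a
action lengths: √(r_a1²−r_b1²) = 7.904791, √(r_a2²−r_b2²) = 22.767677
base pitch p_b = π·m·cos α = 4.406110
CR = (7.904791 + 22.767677 − 61.000000·sin 23.12100°)/4.406110 = 1.525005
contact ratio ≈ 1.5250

1.5250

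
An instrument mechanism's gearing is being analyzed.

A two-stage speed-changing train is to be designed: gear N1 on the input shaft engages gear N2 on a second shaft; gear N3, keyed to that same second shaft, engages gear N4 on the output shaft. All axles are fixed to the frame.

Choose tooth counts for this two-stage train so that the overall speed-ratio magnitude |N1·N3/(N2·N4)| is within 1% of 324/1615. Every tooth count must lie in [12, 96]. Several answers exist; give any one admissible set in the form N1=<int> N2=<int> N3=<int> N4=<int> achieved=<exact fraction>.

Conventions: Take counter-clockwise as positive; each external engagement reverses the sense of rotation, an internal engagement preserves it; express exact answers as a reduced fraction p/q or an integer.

N1=12 N2=17 N3=27 N4=95 achieved=324/1615

topology: fixed-axis compound train — 2 stages, target 324/1615
target = 324/1615 in lowest terms: an exact hit needs N1·N3 = k·324 and N2·N4 = k·1615 for one integer k, every count in [12, 96]; additionally prefer no 1:1 stage (N1 ≠ N2, N3 ≠ N4)
k = 1: N1·N3 = 324 = 12·27, N2·N4 = 1615 = 17·95
achieved = 12·27/(17·95) = 324/1615; |achieved − target| = 0 ≤ 81/40375 ✓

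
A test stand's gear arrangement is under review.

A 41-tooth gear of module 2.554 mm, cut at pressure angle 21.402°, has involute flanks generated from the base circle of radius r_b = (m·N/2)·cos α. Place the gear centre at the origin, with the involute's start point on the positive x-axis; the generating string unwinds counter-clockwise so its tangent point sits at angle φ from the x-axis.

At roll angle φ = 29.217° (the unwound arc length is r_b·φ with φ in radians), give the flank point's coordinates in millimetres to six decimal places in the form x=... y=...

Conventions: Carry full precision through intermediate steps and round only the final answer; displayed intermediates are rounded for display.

class = single-mesh tooth geometry [base-circle involute, m = 2.554, 41T]
pitch radius r_p = m·N/2 = 2.554·41/2 = 52.357000
base radius r_b = r_p·cos α = 52.357000·cos 21.402° = 48.746622
roll angle φ = 29.217° = 0.50993285 rad
x = r_b·(cos φ + φ·sin φ) = 54.678356
y = r_b·(sin φ − φ·cos φ) = 2.099070

x=54.678356 y=2.099070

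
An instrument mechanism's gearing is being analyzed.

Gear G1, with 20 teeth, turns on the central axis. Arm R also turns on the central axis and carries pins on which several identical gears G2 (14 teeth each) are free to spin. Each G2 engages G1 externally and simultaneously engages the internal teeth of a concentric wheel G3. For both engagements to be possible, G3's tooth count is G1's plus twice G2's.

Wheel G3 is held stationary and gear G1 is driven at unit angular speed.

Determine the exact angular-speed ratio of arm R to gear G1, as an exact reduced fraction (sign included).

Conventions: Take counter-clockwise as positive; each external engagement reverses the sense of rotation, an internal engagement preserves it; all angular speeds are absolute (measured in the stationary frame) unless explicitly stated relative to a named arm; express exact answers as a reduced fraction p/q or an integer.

5/17

class = planetary set [G3 = 20+2·14 = 48; Willis about the carrier]
ring teeth: 20 + 2·14 = 48
20(ω_sun−ω_arm) = −48(ω_ring−ω_arm),  ω_ring = 0, ω_sun = 1
20(1−ω_arm) = −48(0−ω_arm)  ⇒  68·ω_arm = 20  ⇒  ω_arm = 5/17
ω_out/ω_in = 5/17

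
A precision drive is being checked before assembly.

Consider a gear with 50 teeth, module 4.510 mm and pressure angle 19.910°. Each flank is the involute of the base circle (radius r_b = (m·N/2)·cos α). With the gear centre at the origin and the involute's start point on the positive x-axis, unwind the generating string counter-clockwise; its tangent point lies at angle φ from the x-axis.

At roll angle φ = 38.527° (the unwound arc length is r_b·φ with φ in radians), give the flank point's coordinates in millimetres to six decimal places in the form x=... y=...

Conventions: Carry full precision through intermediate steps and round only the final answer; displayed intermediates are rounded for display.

x=127.335473 y=10.265762

single-mesh involute tooth geometry (50T wheel at module 4.510)
pitch radius r_p = m·N/2 = 4.510·50/2 = 112.750000
base radius r_b = r_p·cos α = 112.750000·cos 19.910° = 106.010787
roll angle φ = 38.527° = 0.67242300 rad
x = r_b·(cos φ + φ·sin φ) = 127.335473
y = r_b·(sin φ − φ·cos φ) = 10.265762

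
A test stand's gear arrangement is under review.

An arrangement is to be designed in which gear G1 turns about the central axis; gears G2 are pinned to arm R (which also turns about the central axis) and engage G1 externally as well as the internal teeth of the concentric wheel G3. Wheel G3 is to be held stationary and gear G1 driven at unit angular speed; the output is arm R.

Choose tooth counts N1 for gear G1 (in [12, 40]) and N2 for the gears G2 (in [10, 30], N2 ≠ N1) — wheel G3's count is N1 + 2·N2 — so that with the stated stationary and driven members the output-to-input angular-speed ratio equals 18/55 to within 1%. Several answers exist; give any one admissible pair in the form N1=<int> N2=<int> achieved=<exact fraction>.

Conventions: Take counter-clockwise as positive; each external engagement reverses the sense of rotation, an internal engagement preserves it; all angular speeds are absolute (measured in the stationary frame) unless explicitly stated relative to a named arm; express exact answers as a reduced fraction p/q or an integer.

design class (target 18/55): planetary set
Willis with ω_ring = 0: ω_arm/ω_sun = N1/(N1+N3); set equal to 18/55  ⇒  N3/N1 = 1/(18/55) − 1 = 37/18
N3 = N1 + 2·N2  ⇒  N2/N1 = (N3/N1 − 1)/2 = (37/18 − 1)/2 = 19/36
smallest multiple with N1 ≥ 12 and N2 ≥ 10: k = 1  ⇒  N1 = 1·36 = 36, N2 = 1·19 = 19 (N1 ≤ 40, N2 ≤ 30, N2 ≠ N1 ✓), N3 = 36 + 2·19 = 74
check: N1/(N1+N3) with N1 = 36, N3 = 74 gives 18/55; |achieved − target| = 0 ≤ 9/2750 ✓

N1=36 N2=19 achieved=18/55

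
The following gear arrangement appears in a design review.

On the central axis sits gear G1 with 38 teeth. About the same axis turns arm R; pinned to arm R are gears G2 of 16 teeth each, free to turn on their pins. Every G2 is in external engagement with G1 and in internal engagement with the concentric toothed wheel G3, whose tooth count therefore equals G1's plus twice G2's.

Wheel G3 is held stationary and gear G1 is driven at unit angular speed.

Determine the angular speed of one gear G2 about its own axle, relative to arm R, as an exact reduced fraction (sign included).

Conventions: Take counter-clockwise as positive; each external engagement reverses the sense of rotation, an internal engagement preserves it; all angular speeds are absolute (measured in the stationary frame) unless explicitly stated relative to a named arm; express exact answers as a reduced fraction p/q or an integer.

-665/432

recognized (axles ride arm R): planetary set, 38/16/70 teeth
ring teeth: 38 + 2·16 = 70
38(ω_sun−ω_arm) = −70(ω_ring−ω_arm),  ω_ring = 0, ω_sun = 1
38(1−ω_arm) = −70(0−ω_arm)  ⇒  108·ω_arm = 38  ⇒  ω_arm = 19/54
sun–planet mesh: 38·(1−19/54) = −16·(ω_p−ω_arm)  ⇒  ω_p−ω_arm = -665/432
exact speed ratio = -665/432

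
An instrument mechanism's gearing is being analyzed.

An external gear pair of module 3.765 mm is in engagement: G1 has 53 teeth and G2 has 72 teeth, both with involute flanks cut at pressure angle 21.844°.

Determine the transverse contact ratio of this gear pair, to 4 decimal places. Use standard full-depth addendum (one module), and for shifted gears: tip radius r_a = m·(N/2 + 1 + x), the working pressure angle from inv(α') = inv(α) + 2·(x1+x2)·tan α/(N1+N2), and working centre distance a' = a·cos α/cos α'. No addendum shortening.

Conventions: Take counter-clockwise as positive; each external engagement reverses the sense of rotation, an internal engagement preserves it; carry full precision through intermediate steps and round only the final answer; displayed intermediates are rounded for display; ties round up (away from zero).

recognized (one external pair, fixed centres): single-mesh tooth geometry, m = 3.765, N1 = 53, N2 = 72
base radii: r_b1 = 92.608871, r_b2 = 125.808277
tip radii: r_a1 = 103.537500, r_a2 = 139.305000
no profile shift: α' = α, a' = a
action lengths: √(r_a1²−r_b1²) = 46.299147, √(r_a2²−r_b2²) = 59.817727
base pitch p_b = π·m·cos α = 10.978843
CR = (46.299147 + 59.817727 − 235.312500·sin 21.84400°)/10.978843 = 1.690672
contact ratio ≈ 1.6907

1.6907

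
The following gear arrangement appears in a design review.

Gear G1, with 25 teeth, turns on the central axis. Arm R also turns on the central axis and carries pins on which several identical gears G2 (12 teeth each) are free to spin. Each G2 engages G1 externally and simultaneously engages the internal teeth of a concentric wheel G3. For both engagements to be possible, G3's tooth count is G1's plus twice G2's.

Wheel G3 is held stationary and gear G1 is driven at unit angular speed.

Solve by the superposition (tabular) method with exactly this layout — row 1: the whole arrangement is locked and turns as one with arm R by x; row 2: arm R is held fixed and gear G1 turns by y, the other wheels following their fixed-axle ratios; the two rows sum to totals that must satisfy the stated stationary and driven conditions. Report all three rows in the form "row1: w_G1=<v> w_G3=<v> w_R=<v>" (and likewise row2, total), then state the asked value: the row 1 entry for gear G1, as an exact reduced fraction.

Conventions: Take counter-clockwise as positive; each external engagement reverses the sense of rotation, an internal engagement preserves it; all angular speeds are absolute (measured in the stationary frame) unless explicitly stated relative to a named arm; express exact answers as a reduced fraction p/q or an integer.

planetary set (25T centre, 12T on arm, 49T internal) — Willis relation
row 1 — lock + rotate with arm: ω_sun = ω_ring = ω_arm = x
row 2 — arm fixed, fixed-axis ratios: sun y, ring −(25/49)·y, arm 0
boundary: total ω_ring = x − (25/49)·y = 0 and total ω_sun = x + y = 1  ⇒  y = 49/74, x = 25/74
row 2 ring = −(25/49)·49/74 = -25/74
totals (row 1 + row 2): sun 25/74 + 49/74 = 1, ring 25/74 + (-25/74) = 0, arm 25/74 + 0 = 25/74
asked cell (row1, sun) = 25/74

row1: w_G1=25/74 w_G3=25/74 w_R=25/74
row2: w_G1=49/74 w_G3=-25/74 w_R=0
total: w_G1=1 w_G3=0 w_R=25/74
asked value: 25/74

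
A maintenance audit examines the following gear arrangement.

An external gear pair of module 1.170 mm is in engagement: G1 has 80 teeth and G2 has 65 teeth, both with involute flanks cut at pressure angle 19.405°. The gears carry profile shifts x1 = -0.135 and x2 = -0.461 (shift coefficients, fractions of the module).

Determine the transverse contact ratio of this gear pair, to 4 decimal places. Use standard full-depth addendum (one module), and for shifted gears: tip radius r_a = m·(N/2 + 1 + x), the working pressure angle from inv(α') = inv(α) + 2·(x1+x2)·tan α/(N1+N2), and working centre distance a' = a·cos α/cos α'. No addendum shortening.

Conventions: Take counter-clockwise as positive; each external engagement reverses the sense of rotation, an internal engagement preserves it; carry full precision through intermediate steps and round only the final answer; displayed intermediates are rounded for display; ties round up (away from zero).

1.9809

recognized (one external pair, fixed centres): single-mesh tooth geometry, m = 1.170, N1 = 80, N2 = 65
base radii: r_b1 = 44.141464, r_b2 = 35.864939
tip radii: r_a1 = 47.812050, r_a2 = 38.655630
inv(α') = inv(19.405°) + 2·(-0.135-0.461)·tan α/(80+65) = 0.01067677  ⇒  α' = 17.95447°
a' = a·cos α / cos α' = 84.8250·cos 19.405°/cos 17.95447° = 84.102024
action lengths: √(r_a1²−r_b1²) = 18.371808, √(r_a2²−r_b2²) = 14.420952
base pitch p_b = π·m·cos α = 3.466862
CR = (18.371808 + 14.420952 − 84.102024·sin 17.95447°)/3.466862 = 1.980860
contact ratio ≈ 1.9809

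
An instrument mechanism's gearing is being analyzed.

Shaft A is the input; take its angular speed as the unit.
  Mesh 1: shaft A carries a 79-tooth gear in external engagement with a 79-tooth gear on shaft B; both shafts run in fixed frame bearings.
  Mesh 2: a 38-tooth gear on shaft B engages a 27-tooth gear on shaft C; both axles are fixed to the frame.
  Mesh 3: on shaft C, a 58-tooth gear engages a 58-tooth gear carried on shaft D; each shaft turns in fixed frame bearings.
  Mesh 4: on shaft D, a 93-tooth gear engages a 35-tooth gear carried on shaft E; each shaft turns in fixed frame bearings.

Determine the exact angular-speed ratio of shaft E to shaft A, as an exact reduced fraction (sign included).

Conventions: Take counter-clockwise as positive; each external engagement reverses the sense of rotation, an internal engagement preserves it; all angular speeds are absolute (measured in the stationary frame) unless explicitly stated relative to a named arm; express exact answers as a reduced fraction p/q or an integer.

1178/315

class = fixed-axis compound train [4 meshes; 4 ratios multiply, 4 sense flips]
mesh 1 [79T→79T]: running ratio 1, sense −
mesh 2 [38T→27T]: running ratio 38/27, sense +
mesh 3 [58T→58T]: running ratio 38/27, sense −
mesh 4 [93T→35T]: running ratio 1178/315, sense +
ω_out/ω_in = 1178/315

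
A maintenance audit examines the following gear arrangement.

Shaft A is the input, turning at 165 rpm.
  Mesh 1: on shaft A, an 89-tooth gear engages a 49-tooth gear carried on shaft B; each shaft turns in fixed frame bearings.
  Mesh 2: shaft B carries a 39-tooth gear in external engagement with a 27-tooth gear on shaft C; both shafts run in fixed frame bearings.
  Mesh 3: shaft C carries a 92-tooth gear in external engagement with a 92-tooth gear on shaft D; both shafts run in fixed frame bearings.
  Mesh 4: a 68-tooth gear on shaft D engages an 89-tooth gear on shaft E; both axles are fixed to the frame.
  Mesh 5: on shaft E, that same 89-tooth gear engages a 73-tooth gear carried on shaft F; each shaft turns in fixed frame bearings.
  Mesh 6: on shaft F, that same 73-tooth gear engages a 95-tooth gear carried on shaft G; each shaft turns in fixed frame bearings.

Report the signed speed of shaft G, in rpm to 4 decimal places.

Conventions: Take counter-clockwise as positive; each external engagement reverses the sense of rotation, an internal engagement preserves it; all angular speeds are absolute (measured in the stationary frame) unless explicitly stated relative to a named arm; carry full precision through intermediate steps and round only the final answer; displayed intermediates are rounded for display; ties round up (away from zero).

class = fixed-axis compound train [6 meshes; 6 ratios multiply, 6 sense flips]
mesh 1 [89T→49T]: ω = 165.0000×89/49 = 299.6939 rpm, sense flips to −
mesh 2 [39T→27T]: ω = 299.6939×39/27 = 432.8912 rpm, sense flips to +
mesh 3 [92T→92T]: ω = 432.8912×92/92 = 432.8912 rpm, sense flips to −
mesh 4 [68T→89T]: ω = 432.8912×68/89 = 330.7483 rpm, sense flips to +
mesh 5 [89T→73T]: ω = 330.7483×89/73 = 403.2411 rpm, sense flips to −
mesh 6 [73T→95T]: ω = 403.2411×73/95 = 309.8589 rpm, sense flips to +
signed output speed = +309.8589 rpm

+309.8589 rpm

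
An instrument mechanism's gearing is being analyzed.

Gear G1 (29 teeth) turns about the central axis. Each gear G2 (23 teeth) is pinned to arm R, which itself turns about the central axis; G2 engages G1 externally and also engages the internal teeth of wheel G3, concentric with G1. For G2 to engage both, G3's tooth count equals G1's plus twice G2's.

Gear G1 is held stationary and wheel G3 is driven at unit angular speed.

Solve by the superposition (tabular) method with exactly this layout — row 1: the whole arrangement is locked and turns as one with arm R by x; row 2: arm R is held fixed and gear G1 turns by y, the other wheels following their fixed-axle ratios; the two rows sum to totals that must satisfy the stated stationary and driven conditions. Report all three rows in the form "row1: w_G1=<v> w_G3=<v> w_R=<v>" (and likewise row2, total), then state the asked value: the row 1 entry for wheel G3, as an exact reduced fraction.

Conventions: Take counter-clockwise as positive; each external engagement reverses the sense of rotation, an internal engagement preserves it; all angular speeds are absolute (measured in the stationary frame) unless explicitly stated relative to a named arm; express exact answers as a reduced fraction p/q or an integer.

class = planetary set [G3 = 29+2·23 = 75; Willis about the carrier]
row 1 (train locked, turned with arm): all members turn x
row 2 (arm held, sun turns y): ω_ring = −(29/75)·y, ω_arm = 0
boundary: total ω_sun = x + y = 0 and total ω_ring = x − (29/75)·y = 1  ⇒  y = -75/104, x = 75/104
row 2 ring = −(29/75)·(-75/104) = 29/104
totals (row 1 + row 2): sun 75/104 + (-75/104) = 0, ring 75/104 + 29/104 = 1, arm 75/104 + 0 = 75/104
asked cell (row1, ring) = 75/104

row1: w_G1=75/104 w_G3=75/104 w_R=75/104
row2: w_G1=-75/104 w_G3=29/104 w_R=0
total: w_G1=0 w_G3=1 w_R=75/104
asked value: 75/104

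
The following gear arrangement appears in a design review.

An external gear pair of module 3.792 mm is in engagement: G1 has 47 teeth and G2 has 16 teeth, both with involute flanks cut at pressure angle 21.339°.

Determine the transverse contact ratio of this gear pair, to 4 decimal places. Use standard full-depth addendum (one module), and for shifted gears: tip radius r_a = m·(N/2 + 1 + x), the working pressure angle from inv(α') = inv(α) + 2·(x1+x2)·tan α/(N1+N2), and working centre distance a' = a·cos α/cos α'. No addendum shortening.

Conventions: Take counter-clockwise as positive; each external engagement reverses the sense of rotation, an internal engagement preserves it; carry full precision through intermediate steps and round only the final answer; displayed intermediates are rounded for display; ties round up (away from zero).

topology: single-mesh involute geometry — m = 3.792, 47T/16T pair
base radii: r_b1 = 83.002816, r_b2 = 28.256278
tip radii: r_a1 = 92.904000, r_a2 = 34.128000
no profile shift: α' = α, a' = a
action lengths: √(r_a1²−r_b1²) = 41.733509, √(r_a2²−r_b2²) = 19.139048
base pitch p_b = π·m·cos α = 11.096214
CR = (41.733509 + 19.139048 − 119.448000·sin 21.33900°)/11.096214 = 1.568750
contact ratio ≈ 1.5687

1.5687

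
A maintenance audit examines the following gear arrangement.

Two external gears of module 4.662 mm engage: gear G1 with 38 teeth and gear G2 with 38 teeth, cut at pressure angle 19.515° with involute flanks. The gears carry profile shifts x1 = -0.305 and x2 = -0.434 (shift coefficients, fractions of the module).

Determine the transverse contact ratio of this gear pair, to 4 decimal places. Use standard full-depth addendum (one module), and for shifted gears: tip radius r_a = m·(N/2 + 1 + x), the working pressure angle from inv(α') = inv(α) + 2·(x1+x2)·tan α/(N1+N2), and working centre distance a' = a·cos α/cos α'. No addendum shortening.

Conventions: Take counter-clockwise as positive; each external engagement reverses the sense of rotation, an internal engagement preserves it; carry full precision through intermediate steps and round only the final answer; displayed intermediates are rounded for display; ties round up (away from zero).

recognized (one external pair, fixed centres): single-mesh tooth geometry, m = 4.662, N1 = 38, N2 = 38
base radii: r_b1 = 83.489554, r_b2 = 83.489554
tip radii: r_a1 = 91.818090, r_a2 = 91.216692
inv(α') = inv(19.515°) + 2·(-0.305-0.434)·tan α/(38+38) = 0.00691982  ⇒  α' = 15.58983°
a' = a·cos α / cos α' = 177.1560·cos 19.515°/cos 15.58983° = 173.356855
action lengths: √(r_a1²−r_b1²) = 38.210679, √(r_a2²−r_b2²) = 36.742063
base pitch p_b = π·m·cos α = 13.804746
CR = (38.210679 + 36.742063 − 173.356855·sin 15.58983°)/13.804746 = 2.054605
contact ratio ≈ 2.0546

2.0546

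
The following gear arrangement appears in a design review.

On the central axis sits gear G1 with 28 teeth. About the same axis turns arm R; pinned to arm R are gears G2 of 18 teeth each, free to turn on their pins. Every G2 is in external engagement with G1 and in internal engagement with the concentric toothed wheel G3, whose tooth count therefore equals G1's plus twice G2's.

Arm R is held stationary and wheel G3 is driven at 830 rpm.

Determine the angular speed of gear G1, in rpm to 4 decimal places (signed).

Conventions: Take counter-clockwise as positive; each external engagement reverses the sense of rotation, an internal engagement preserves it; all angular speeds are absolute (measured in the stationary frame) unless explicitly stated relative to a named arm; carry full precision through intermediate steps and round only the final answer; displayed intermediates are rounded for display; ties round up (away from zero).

-1897.1429 rpm

class = planetary set [G3 = 28+2·18 = 64; Willis about the carrier]
normalise by the input: solve with ω_ring = 1, then scale by 830 rpm
ring teeth: 28 + 2·18 = 64
28(ω_sun−ω_arm) = −64(ω_ring−ω_arm),  ω_arm = 0, ω_ring = 1
ω_sun = 0 − (64/28)(1−0) = -16/7
scale: ω_sun = -16/7 × 830 rpm = -1897.1429 rpm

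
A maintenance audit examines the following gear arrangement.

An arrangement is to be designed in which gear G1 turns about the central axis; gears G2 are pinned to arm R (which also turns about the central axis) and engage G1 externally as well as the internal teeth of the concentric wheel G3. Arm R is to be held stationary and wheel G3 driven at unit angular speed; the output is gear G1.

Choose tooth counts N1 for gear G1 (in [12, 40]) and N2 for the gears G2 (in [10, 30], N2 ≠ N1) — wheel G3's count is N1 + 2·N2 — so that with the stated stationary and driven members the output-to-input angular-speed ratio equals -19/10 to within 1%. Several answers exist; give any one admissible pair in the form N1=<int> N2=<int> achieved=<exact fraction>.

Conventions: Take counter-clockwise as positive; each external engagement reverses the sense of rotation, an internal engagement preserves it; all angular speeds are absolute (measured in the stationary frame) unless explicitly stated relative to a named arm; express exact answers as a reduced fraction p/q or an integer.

N1=40 N2=18 achieved=-19/10

design class (target -19/10): planetary set
Willis with ω_arm = 0: ω_sun/ω_ring = −N3/N1; set equal to -19/10  ⇒  N3/N1 = −(-19/10) = 19/10
N3 = N1 + 2·N2  ⇒  N2/N1 = (N3/N1 − 1)/2 = (19/10 − 1)/2 = 9/20
smallest multiple with N1 ≥ 12 and N2 ≥ 10: k = 2  ⇒  N1 = 2·20 = 40, N2 = 2·9 = 18 (N1 ≤ 40, N2 ≤ 30, N2 ≠ N1 ✓), N3 = 40 + 2·18 = 76
check: −N3/N1 with N1 = 40, N3 = 76 gives -19/10; |achieved − target| = 0 ≤ 19/1000 ✓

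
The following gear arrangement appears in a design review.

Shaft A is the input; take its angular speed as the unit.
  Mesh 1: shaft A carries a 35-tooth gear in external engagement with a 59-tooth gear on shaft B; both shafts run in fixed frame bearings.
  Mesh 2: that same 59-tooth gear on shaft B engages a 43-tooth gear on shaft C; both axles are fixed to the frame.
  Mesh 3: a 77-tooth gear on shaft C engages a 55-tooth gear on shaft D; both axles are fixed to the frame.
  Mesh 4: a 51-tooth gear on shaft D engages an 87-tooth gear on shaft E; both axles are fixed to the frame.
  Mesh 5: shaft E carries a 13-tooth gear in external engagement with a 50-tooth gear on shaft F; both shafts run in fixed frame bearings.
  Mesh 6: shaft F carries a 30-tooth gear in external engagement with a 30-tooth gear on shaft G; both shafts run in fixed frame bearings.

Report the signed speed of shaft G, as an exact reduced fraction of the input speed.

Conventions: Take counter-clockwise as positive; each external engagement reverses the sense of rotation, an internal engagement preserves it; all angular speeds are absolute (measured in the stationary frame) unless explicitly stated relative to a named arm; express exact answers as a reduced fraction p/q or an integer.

6-mesh fixed-axis compound train (all bearings frame-fixed)
mesh 1 [35T→59T]: |ω|/ω_in = 1×35/59 = 35/59, sense flips to −
mesh 2 [59T→43T]: |ω|/ω_in = (35/59)×59/43 = 35/43, sense flips to +
mesh 3 [77T→55T]: |ω|/ω_in = (35/43)×77/55 = 49/43, sense flips to −
mesh 4 [51T→87T]: |ω|/ω_in = (49/43)×51/87 = 833/1247, sense flips to +
mesh 5 [13T→50T]: |ω|/ω_in = (833/1247)×13/50 = 10829/62350, sense flips to −
mesh 6 [30T→30T]: |ω|/ω_in = (10829/62350)×30/30 = 10829/62350, sense flips to +
signed output speed (× input speed) = 10829/62350

10829/62350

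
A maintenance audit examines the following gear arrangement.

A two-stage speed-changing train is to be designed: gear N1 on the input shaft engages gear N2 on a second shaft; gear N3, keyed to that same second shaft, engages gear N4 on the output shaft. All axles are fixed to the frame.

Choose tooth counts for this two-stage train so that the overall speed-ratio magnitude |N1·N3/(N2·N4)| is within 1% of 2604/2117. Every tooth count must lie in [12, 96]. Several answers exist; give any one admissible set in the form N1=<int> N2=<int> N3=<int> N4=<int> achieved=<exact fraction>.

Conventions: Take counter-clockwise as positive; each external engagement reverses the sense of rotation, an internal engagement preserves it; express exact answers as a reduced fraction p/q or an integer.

topology: fixed-axis compound train — 2 stages, target 2604/2117
target = 2604/2117 in lowest terms: an exact hit needs N1·N3 = k·2604 and N2·N4 = k·2117 for one integer k, every count in [12, 96]; additionally prefer no 1:1 stage (N1 ≠ N2, N3 ≠ N4)
k = 1: N1·N3 = 2604 = 28·93, N2·N4 = 2117 = 29·73
achieved = 28·93/(29·73) = 2604/2117; |achieved − target| = 0 ≤ 651/52925 ✓

N1=28 N2=29 N3=93 N4=73 achieved=2604/2117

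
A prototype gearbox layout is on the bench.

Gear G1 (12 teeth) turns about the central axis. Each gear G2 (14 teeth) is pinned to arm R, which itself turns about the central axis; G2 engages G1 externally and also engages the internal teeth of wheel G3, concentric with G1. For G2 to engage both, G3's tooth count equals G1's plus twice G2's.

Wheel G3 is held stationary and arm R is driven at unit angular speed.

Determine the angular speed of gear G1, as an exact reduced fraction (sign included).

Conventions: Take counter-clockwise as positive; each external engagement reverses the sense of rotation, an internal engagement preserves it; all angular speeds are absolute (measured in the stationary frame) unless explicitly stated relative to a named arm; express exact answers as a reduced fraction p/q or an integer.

13/3

topology: planetary set — G1 12T / G2 14T / G3 40T, arm = carrier (Willis)
ring teeth: 12 + 2·14 = 40
12(ω_sun−ω_arm) = −40(ω_ring−ω_arm),  ω_ring = 0, ω_arm = 1
ω_sun = 1 − (40/12)(0−1) = 13/3
exact speed ratio = 13/3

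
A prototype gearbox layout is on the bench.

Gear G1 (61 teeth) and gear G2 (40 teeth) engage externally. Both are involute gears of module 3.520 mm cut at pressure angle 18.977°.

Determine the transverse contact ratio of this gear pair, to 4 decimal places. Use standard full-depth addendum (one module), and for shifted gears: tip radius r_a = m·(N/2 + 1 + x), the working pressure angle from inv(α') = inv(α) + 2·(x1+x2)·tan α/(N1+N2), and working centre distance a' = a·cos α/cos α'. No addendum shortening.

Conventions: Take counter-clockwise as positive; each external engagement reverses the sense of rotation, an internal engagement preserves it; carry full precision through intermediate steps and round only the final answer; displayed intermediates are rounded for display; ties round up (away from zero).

1.8071

topology: single-mesh involute geometry — m = 3.520, 61T/40T pair
base radii: r_b1 = 101.524897, r_b2 = 66.573703
tip radii: r_a1 = 110.880000, r_a2 = 73.920000
no profile shift: α' = α, a' = a
action lengths: √(r_a1²−r_b1²) = 44.576560, √(r_a2²−r_b2²) = 32.126445
base pitch p_b = π·m·cos α = 10.457373
CR = (44.576560 + 32.126445 − 177.760000·sin 18.97700°)/10.457373 = 1.807097
contact ratio ≈ 1.8071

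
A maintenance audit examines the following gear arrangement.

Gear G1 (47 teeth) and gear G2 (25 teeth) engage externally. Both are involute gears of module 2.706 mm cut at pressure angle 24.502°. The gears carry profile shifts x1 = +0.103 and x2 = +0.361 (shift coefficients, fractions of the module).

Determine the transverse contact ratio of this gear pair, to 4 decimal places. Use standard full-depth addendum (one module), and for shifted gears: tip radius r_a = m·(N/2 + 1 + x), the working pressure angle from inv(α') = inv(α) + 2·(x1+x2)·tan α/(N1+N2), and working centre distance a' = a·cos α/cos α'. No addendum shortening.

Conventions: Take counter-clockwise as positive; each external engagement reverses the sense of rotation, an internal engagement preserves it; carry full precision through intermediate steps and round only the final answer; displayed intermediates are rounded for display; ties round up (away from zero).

recognized (one external pair, fixed centres): single-mesh tooth geometry, m = 2.706, N1 = 47, N2 = 25
base radii: r_b1 = 57.864427, r_b2 = 30.778950
tip radii: r_a1 = 66.575718, r_a2 = 37.507866
inv(α') = inv(24.502°) + 2·(+0.103+0.361)·tan α/(47+25) = 0.03400219  ⇒  α' = 26.01329°
a' = a·cos α / cos α' = 97.4160·cos 24.502°/cos 26.01329° = 98.635954
action lengths: √(r_a1²−r_b1²) = 32.924677, √(r_a2²−r_b2²) = 21.435863
base pitch p_b = π·m·cos α = 7.735594
CR = (32.924677 + 21.435863 − 98.635954·sin 26.01329°)/7.735594 = 1.435032
contact ratio ≈ 1.4350

1.4350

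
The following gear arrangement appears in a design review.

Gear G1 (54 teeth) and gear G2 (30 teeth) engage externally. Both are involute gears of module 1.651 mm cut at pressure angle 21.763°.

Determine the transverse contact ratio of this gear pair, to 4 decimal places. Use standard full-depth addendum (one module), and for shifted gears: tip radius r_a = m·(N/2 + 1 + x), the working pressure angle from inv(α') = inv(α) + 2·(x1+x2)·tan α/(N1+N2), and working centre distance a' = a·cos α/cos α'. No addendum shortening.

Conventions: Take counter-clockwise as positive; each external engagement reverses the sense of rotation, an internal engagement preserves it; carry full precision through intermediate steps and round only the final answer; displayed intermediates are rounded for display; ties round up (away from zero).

1.6300

topology: single-mesh involute geometry — m = 1.651, 54T/30T pair
base radii: r_b1 = 41.399794, r_b2 = 22.999886
tip radii: r_a1 = 46.228000, r_a2 = 26.416000
no profile shift: α' = α, a' = a
action lengths: √(r_a1²−r_b1²) = 20.569030, √(r_a2²−r_b2²) = 12.992702
base pitch p_b = π·m·cos α = 4.817085
CR = (20.569030 + 12.992702 − 69.342000·sin 21.76300°)/4.817085 = 1.630016
contact ratio ≈ 1.6300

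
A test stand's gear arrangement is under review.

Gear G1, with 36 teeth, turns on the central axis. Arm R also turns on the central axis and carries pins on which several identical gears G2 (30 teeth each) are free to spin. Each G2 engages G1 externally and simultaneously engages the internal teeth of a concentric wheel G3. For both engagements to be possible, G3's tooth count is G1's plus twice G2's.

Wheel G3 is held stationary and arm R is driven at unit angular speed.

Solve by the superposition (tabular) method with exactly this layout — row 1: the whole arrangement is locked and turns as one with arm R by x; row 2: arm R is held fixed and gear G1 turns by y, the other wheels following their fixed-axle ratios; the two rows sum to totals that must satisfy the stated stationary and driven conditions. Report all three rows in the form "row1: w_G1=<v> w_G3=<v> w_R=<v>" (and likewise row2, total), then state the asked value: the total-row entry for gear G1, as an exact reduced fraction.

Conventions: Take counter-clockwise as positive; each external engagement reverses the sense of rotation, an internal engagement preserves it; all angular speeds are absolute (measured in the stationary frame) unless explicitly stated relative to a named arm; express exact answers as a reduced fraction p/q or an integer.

row1: w_G1=1 w_G3=1 w_R=1
row2: w_G1=8/3 w_G3=-1 w_R=0
total: w_G1=11/3 w_G3=0 w_R=1
asked value: 11/3

recognized (axles ride arm R): planetary set, 36/30/96 teeth
superposition row 1 [locked train]: every member turns x
row 2 (arm held, sun turns y): ω_ring = −(36/96)·y, ω_arm = 0
boundary: total ω_ring = x − (36/96)·y = 0 and total ω_arm = x = 1  ⇒  y = 8/3, x = 1
row 2 ring = −(36/96)·8/3 = -1
totals (row 1 + row 2): sun 1 + 8/3 = 11/3, ring 1 + (-1) = 0, arm 1 + 0 = 1
asked cell (total, sun) = 11/3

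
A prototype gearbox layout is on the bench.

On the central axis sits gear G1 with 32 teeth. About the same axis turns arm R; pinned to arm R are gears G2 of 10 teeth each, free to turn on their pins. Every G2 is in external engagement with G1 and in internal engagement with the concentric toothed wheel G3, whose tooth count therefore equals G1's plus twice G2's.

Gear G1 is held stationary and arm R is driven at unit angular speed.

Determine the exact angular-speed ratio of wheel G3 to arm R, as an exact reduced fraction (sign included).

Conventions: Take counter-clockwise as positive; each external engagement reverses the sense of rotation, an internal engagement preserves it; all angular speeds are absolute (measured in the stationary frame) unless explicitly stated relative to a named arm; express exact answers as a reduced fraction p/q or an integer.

21/13

planetary set (32T centre, 10T on arm, 52T internal) — Willis relation
ring teeth: 32 + 2·10 = 52
32(ω_sun−ω_arm) = −52(ω_ring−ω_arm),  ω_sun = 0, ω_arm = 1
ω_ring = 1 − (32/52)(0−1) = 21/13
ω_out/ω_in = 21/13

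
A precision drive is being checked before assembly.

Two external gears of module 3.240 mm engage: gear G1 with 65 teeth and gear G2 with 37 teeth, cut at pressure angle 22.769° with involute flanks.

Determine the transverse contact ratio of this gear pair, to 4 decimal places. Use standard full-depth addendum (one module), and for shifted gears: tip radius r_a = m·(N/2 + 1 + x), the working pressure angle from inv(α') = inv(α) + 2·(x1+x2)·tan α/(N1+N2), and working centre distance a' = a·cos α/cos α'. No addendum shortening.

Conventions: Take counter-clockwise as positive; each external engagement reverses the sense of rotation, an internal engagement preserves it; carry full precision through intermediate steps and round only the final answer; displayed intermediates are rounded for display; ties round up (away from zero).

1.6168

recognized (one external pair, fixed centres): single-mesh tooth geometry, m = 3.240, N1 = 65, N2 = 37
base radii: r_b1 = 97.094253, r_b2 = 55.269037
tip radii: r_a1 = 108.540000, r_a2 = 63.180000
no profile shift: α' = α, a' = a
action lengths: √(r_a1²−r_b1²) = 48.514302, √(r_a2²−r_b2²) = 30.611207
base pitch p_b = π·m·cos α = 9.385557
CR = (48.514302 + 30.611207 − 165.240000·sin 22.76900°)/9.385557 = 1.616831
contact ratio ≈ 1.6168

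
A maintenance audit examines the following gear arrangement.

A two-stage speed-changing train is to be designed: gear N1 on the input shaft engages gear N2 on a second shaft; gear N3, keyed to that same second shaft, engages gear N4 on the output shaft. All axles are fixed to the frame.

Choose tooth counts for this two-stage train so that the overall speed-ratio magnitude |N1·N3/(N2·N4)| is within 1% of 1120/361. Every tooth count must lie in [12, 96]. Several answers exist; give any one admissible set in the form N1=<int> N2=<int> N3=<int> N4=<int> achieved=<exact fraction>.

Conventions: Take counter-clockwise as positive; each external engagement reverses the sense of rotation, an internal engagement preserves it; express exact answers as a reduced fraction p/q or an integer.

class = fixed-axis compound train [2-stage, 1120/361 wanted]
target = 1120/361 in lowest terms: an exact hit needs N1·N3 = k·1120 and N2·N4 = k·361 for one integer k, every count in [12, 96]; additionally prefer no 1:1 stage (N1 ≠ N2, N3 ≠ N4)
k = 1: N1·N3 = 1120 = 14·80, N2·N4 = 361 = 19·19
achieved = 14·80/(19·19) = 1120/361; |achieved − target| = 0 ≤ 56/1805 ✓

N1=14 N2=19 N3=80 N4=19 achieved=1120/361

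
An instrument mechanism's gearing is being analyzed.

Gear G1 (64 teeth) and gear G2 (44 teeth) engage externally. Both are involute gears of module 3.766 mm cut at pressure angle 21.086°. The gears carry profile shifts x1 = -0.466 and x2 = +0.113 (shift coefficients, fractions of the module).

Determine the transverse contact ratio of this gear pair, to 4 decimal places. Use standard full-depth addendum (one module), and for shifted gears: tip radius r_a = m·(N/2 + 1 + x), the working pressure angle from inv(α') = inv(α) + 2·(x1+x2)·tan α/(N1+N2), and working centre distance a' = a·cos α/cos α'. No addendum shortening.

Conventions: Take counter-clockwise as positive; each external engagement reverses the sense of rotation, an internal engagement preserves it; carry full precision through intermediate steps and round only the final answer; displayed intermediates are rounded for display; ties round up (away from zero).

single-mesh involute tooth geometry (64T engaging 44T at module 3.766)
base radii: r_b1 = 112.442694, r_b2 = 77.304352
tip radii: r_a1 = 122.523044, r_a2 = 87.043558
inv(α') = inv(21.086°) + 2·(-0.466+0.113)·tan α/(64+44) = 0.01504646  ⇒  α' = 20.06124°
a' = a·cos α / cos α' = 203.3640·cos 21.086°/cos 20.06124° = 202.003295
action lengths: √(r_a1²−r_b1²) = 48.667617, √(r_a2²−r_b2²) = 40.007726
base pitch p_b = π·m·cos α = 11.039036
CR = (48.667617 + 40.007726 − 202.003295·sin 20.06124°)/11.039036 = 1.755885
contact ratio ≈ 1.7559

1.7559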